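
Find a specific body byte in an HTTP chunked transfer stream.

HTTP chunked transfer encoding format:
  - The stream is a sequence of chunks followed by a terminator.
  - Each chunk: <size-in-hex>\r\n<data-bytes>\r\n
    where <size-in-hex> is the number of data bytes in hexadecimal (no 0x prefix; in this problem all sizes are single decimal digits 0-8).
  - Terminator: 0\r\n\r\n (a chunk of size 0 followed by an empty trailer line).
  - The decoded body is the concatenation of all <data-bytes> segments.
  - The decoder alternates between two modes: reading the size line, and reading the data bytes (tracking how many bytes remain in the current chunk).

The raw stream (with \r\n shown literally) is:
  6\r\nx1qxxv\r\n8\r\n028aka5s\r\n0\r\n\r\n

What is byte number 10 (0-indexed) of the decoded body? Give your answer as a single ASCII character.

Chunk 1: stream[0..1]='6' size=0x6=6, data at stream[3..9]='x1qxxv' -> body[0..6], body so far='x1qxxv'
Chunk 2: stream[11..12]='8' size=0x8=8, data at stream[14..22]='028aka5s' -> body[6..14], body so far='x1qxxv028aka5s'
Chunk 3: stream[24..25]='0' size=0 (terminator). Final body='x1qxxv028aka5s' (14 bytes)
Body byte 10 = 'k'

Answer: k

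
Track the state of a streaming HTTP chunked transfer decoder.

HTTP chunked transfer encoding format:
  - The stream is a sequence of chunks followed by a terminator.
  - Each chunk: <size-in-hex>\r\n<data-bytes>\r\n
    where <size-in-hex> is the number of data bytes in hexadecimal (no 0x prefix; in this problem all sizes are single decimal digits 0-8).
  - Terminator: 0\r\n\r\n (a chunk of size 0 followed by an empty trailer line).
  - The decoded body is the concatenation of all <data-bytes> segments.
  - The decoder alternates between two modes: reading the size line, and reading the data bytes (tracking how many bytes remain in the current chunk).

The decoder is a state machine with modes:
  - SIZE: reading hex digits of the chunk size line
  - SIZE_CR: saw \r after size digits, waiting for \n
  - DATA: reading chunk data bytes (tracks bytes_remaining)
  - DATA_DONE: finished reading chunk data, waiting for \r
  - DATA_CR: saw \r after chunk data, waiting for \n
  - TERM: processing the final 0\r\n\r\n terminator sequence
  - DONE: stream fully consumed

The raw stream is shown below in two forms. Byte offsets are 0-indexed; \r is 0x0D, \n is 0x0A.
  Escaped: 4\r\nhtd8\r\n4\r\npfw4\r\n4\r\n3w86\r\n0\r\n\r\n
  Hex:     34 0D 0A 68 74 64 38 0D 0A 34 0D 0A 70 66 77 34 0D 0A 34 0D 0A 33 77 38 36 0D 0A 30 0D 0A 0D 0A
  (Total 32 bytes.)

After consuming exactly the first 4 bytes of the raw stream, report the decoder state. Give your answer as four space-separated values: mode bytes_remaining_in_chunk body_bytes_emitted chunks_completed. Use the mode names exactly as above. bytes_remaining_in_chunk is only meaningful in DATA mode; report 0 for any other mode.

Byte 0 = '4': mode=SIZE remaining=0 emitted=0 chunks_done=0
Byte 1 = 0x0D: mode=SIZE_CR remaining=0 emitted=0 chunks_done=0
Byte 2 = 0x0A: mode=DATA remaining=4 emitted=0 chunks_done=0
Byte 3 = 'h': mode=DATA remaining=3 emitted=1 chunks_done=0

Answer: DATA 3 1 0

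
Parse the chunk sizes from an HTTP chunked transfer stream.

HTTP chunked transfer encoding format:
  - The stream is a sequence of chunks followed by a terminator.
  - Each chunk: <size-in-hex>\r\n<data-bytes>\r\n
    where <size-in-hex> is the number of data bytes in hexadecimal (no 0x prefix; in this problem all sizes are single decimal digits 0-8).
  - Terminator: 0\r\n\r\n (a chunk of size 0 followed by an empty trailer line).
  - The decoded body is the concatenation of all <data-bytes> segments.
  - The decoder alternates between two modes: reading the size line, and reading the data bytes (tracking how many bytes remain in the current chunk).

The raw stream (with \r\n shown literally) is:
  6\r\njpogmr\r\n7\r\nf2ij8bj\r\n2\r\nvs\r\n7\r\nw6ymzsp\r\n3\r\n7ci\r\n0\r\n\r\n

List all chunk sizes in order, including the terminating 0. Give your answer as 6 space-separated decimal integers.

Answer: 6 7 2 7 3 0

Derivation:
Chunk 1: stream[0..1]='6' size=0x6=6, data at stream[3..9]='jpogmr' -> body[0..6], body so far='jpogmr'
Chunk 2: stream[11..12]='7' size=0x7=7, data at stream[14..21]='f2ij8bj' -> body[6..13], body so far='jpogmrf2ij8bj'
Chunk 3: stream[23..24]='2' size=0x2=2, data at stream[26..28]='vs' -> body[13..15], body so far='jpogmrf2ij8bjvs'
Chunk 4: stream[30..31]='7' size=0x7=7, data at stream[33..40]='w6ymzsp' -> body[15..22], body so far='jpogmrf2ij8bjvsw6ymzsp'
Chunk 5: stream[42..43]='3' size=0x3=3, data at stream[45..48]='7ci' -> body[22..25], body so far='jpogmrf2ij8bjvsw6ymzsp7ci'
Chunk 6: stream[50..51]='0' size=0 (terminator). Final body='jpogmrf2ij8bjvsw6ymzsp7ci' (25 bytes)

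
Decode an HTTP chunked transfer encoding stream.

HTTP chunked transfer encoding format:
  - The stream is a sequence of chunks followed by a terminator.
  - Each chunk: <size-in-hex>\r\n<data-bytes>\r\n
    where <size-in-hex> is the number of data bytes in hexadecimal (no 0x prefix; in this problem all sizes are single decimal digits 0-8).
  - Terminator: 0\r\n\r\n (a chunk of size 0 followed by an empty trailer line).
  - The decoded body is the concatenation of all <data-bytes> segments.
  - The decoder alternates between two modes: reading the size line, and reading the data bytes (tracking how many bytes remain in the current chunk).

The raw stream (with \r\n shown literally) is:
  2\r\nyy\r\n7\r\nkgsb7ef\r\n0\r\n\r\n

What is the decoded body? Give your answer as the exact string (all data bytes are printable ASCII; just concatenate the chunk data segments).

Answer: yykgsb7ef

Derivation:
Chunk 1: stream[0..1]='2' size=0x2=2, data at stream[3..5]='yy' -> body[0..2], body so far='yy'
Chunk 2: stream[7..8]='7' size=0x7=7, data at stream[10..17]='kgsb7ef' -> body[2..9], body so far='yykgsb7ef'
Chunk 3: stream[19..20]='0' size=0 (terminator). Final body='yykgsb7ef' (9 bytes)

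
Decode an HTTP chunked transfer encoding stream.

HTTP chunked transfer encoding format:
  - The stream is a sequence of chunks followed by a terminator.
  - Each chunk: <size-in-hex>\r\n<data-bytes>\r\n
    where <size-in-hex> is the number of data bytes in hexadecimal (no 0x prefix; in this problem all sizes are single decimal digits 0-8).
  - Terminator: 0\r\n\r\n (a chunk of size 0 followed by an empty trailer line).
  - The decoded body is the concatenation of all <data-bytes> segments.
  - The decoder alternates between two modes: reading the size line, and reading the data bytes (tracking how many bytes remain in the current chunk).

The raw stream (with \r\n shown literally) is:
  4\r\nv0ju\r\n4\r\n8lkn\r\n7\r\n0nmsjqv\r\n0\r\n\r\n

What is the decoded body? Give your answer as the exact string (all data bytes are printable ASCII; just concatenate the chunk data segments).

Chunk 1: stream[0..1]='4' size=0x4=4, data at stream[3..7]='v0ju' -> body[0..4], body so far='v0ju'
Chunk 2: stream[9..10]='4' size=0x4=4, data at stream[12..16]='8lkn' -> body[4..8], body so far='v0ju8lkn'
Chunk 3: stream[18..19]='7' size=0x7=7, data at stream[21..28]='0nmsjqv' -> body[8..15], body so far='v0ju8lkn0nmsjqv'
Chunk 4: stream[30..31]='0' size=0 (terminator). Final body='v0ju8lkn0nmsjqv' (15 bytes)

Answer: v0ju8lkn0nmsjqv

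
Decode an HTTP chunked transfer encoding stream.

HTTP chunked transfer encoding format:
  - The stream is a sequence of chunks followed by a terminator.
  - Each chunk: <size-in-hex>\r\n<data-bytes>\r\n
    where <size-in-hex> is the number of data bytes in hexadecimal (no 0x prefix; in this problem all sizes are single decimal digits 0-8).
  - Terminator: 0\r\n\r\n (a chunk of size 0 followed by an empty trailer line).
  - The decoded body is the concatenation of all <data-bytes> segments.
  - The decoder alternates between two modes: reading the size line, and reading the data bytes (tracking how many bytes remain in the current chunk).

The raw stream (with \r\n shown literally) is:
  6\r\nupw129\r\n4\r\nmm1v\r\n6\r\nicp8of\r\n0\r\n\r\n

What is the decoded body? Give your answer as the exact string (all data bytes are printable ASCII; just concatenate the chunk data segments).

Chunk 1: stream[0..1]='6' size=0x6=6, data at stream[3..9]='upw129' -> body[0..6], body so far='upw129'
Chunk 2: stream[11..12]='4' size=0x4=4, data at stream[14..18]='mm1v' -> body[6..10], body so far='upw129mm1v'
Chunk 3: stream[20..21]='6' size=0x6=6, data at stream[23..29]='icp8of' -> body[10..16], body so far='upw129mm1vicp8of'
Chunk 4: stream[31..32]='0' size=0 (terminator). Final body='upw129mm1vicp8of' (16 bytes)

Answer: upw129mm1vicp8of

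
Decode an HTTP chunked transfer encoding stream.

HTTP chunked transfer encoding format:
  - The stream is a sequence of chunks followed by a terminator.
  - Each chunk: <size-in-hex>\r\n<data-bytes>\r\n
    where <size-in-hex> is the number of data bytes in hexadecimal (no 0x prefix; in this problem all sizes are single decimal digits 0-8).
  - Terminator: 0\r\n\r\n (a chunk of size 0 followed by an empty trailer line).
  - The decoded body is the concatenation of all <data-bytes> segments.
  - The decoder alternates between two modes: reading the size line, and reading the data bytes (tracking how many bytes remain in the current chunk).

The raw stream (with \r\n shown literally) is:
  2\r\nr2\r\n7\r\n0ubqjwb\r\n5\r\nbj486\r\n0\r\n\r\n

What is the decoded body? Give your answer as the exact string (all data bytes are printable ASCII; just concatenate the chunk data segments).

Answer: r20ubqjwbbj486

Derivation:
Chunk 1: stream[0..1]='2' size=0x2=2, data at stream[3..5]='r2' -> body[0..2], body so far='r2'
Chunk 2: stream[7..8]='7' size=0x7=7, data at stream[10..17]='0ubqjwb' -> body[2..9], body so far='r20ubqjwb'
Chunk 3: stream[19..20]='5' size=0x5=5, data at stream[22..27]='bj486' -> body[9..14], body so far='r20ubqjwbbj486'
Chunk 4: stream[29..30]='0' size=0 (terminator). Final body='r20ubqjwbbj486' (14 bytes)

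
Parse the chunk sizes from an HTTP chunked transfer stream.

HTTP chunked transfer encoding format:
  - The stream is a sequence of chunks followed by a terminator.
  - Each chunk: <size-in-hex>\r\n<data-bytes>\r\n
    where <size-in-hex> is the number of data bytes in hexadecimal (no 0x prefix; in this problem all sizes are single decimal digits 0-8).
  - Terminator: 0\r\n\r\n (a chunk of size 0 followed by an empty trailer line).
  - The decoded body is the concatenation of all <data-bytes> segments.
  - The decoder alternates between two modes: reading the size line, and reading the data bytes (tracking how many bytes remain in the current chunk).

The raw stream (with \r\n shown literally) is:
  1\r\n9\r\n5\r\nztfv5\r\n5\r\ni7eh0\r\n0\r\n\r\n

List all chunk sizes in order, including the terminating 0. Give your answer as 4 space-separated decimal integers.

Answer: 1 5 5 0

Derivation:
Chunk 1: stream[0..1]='1' size=0x1=1, data at stream[3..4]='9' -> body[0..1], body so far='9'
Chunk 2: stream[6..7]='5' size=0x5=5, data at stream[9..14]='ztfv5' -> body[1..6], body so far='9ztfv5'
Chunk 3: stream[16..17]='5' size=0x5=5, data at stream[19..24]='i7eh0' -> body[6..11], body so far='9ztfv5i7eh0'
Chunk 4: stream[26..27]='0' size=0 (terminator). Final body='9ztfv5i7eh0' (11 bytes)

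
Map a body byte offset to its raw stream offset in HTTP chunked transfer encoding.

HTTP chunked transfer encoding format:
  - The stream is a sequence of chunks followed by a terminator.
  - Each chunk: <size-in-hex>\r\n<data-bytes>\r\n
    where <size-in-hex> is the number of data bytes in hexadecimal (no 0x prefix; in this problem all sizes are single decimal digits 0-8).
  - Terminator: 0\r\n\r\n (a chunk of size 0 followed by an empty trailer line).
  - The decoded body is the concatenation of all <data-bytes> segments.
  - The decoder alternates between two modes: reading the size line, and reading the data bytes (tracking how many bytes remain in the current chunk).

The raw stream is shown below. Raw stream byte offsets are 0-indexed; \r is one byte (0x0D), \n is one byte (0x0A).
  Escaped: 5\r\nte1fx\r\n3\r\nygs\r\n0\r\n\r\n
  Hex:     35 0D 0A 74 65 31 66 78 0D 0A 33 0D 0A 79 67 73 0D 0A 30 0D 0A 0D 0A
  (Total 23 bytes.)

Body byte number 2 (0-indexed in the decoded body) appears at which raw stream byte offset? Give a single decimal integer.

Chunk 1: stream[0..1]='5' size=0x5=5, data at stream[3..8]='te1fx' -> body[0..5], body so far='te1fx'
Chunk 2: stream[10..11]='3' size=0x3=3, data at stream[13..16]='ygs' -> body[5..8], body so far='te1fxygs'
Chunk 3: stream[18..19]='0' size=0 (terminator). Final body='te1fxygs' (8 bytes)
Body byte 2 at stream offset 5

Answer: 5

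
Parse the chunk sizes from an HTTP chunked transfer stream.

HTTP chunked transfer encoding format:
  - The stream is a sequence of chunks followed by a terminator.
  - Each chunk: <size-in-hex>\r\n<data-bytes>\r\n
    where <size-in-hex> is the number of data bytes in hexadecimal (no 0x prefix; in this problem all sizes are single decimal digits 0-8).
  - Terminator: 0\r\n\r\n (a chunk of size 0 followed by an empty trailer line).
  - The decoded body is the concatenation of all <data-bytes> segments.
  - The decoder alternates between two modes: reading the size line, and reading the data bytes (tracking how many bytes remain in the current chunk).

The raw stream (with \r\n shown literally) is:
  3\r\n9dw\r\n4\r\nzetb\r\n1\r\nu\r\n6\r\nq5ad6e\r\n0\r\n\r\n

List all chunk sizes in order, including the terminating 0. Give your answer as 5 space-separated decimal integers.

Answer: 3 4 1 6 0

Derivation:
Chunk 1: stream[0..1]='3' size=0x3=3, data at stream[3..6]='9dw' -> body[0..3], body so far='9dw'
Chunk 2: stream[8..9]='4' size=0x4=4, data at stream[11..15]='zetb' -> body[3..7], body so far='9dwzetb'
Chunk 3: stream[17..18]='1' size=0x1=1, data at stream[20..21]='u' -> body[7..8], body so far='9dwzetbu'
Chunk 4: stream[23..24]='6' size=0x6=6, data at stream[26..32]='q5ad6e' -> body[8..14], body so far='9dwzetbuq5ad6e'
Chunk 5: stream[34..35]='0' size=0 (terminator). Final body='9dwzetbuq5ad6e' (14 bytes)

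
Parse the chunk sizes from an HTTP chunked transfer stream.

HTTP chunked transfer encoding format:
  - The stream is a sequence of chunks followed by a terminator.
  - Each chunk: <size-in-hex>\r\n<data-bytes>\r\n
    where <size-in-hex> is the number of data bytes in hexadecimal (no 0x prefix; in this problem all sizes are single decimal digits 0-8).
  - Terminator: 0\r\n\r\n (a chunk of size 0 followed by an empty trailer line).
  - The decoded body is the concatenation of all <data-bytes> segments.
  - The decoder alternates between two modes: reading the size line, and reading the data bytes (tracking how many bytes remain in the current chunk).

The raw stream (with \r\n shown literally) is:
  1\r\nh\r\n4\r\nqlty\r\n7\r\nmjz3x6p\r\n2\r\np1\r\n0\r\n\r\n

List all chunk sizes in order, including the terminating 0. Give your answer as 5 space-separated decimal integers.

Answer: 1 4 7 2 0

Derivation:
Chunk 1: stream[0..1]='1' size=0x1=1, data at stream[3..4]='h' -> body[0..1], body so far='h'
Chunk 2: stream[6..7]='4' size=0x4=4, data at stream[9..13]='qlty' -> body[1..5], body so far='hqlty'
Chunk 3: stream[15..16]='7' size=0x7=7, data at stream[18..25]='mjz3x6p' -> body[5..12], body so far='hqltymjz3x6p'
Chunk 4: stream[27..28]='2' size=0x2=2, data at stream[30..32]='p1' -> body[12..14], body so far='hqltymjz3x6pp1'
Chunk 5: stream[34..35]='0' size=0 (terminator). Final body='hqltymjz3x6pp1' (14 bytes)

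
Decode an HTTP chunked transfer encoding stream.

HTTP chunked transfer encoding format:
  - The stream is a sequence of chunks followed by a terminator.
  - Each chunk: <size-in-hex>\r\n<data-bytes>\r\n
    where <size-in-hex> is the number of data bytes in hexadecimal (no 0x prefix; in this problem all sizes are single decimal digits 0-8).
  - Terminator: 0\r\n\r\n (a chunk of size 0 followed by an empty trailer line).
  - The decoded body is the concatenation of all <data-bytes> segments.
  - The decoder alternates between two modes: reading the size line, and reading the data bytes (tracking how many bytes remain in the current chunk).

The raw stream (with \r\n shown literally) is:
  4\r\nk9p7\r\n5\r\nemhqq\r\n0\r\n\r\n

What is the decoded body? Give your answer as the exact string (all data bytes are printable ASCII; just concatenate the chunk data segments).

Answer: k9p7emhqq

Derivation:
Chunk 1: stream[0..1]='4' size=0x4=4, data at stream[3..7]='k9p7' -> body[0..4], body so far='k9p7'
Chunk 2: stream[9..10]='5' size=0x5=5, data at stream[12..17]='emhqq' -> body[4..9], body so far='k9p7emhqq'
Chunk 3: stream[19..20]='0' size=0 (terminator). Final body='k9p7emhqq' (9 bytes)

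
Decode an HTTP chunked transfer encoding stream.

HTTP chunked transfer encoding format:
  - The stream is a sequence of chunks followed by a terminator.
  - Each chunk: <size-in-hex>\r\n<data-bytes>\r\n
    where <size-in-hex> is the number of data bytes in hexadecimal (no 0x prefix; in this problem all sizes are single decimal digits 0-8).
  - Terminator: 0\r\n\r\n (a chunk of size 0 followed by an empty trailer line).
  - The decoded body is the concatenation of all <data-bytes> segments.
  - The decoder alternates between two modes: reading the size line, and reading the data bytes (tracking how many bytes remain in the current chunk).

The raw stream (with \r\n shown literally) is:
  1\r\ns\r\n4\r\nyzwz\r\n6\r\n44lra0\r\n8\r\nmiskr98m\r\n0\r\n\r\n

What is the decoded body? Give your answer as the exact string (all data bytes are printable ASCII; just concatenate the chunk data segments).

Answer: syzwz44lra0miskr98m

Derivation:
Chunk 1: stream[0..1]='1' size=0x1=1, data at stream[3..4]='s' -> body[0..1], body so far='s'
Chunk 2: stream[6..7]='4' size=0x4=4, data at stream[9..13]='yzwz' -> body[1..5], body so far='syzwz'
Chunk 3: stream[15..16]='6' size=0x6=6, data at stream[18..24]='44lra0' -> body[5..11], body so far='syzwz44lra0'
Chunk 4: stream[26..27]='8' size=0x8=8, data at stream[29..37]='miskr98m' -> body[11..19], body so far='syzwz44lra0miskr98m'
Chunk 5: stream[39..40]='0' size=0 (terminator). Final body='syzwz44lra0miskr98m' (19 bytes)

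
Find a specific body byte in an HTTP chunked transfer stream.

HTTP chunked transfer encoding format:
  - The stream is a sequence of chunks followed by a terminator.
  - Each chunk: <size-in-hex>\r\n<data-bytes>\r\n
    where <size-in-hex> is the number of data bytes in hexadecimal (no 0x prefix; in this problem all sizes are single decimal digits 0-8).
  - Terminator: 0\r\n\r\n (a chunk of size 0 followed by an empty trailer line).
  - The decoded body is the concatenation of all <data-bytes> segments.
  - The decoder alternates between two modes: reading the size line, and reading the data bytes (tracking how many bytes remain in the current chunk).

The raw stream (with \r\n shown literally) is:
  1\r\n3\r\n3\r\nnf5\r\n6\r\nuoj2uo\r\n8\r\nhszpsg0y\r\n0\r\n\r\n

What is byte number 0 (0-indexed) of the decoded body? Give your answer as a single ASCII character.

Chunk 1: stream[0..1]='1' size=0x1=1, data at stream[3..4]='3' -> body[0..1], body so far='3'
Chunk 2: stream[6..7]='3' size=0x3=3, data at stream[9..12]='nf5' -> body[1..4], body so far='3nf5'
Chunk 3: stream[14..15]='6' size=0x6=6, data at stream[17..23]='uoj2uo' -> body[4..10], body so far='3nf5uoj2uo'
Chunk 4: stream[25..26]='8' size=0x8=8, data at stream[28..36]='hszpsg0y' -> body[10..18], body so far='3nf5uoj2uohszpsg0y'
Chunk 5: stream[38..39]='0' size=0 (terminator). Final body='3nf5uoj2uohszpsg0y' (18 bytes)
Body byte 0 = '3'

Answer: 3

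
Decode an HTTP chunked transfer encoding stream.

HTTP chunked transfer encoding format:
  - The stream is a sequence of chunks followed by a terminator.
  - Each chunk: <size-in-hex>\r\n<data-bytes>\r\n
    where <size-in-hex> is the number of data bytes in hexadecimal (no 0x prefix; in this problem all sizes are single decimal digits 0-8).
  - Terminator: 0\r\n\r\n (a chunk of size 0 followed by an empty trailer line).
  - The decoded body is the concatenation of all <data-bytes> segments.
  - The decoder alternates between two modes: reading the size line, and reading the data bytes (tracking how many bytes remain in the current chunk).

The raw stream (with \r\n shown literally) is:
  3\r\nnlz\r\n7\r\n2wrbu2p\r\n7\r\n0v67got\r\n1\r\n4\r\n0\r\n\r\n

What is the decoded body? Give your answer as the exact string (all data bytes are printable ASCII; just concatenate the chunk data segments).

Answer: nlz2wrbu2p0v67got4

Derivation:
Chunk 1: stream[0..1]='3' size=0x3=3, data at stream[3..6]='nlz' -> body[0..3], body so far='nlz'
Chunk 2: stream[8..9]='7' size=0x7=7, data at stream[11..18]='2wrbu2p' -> body[3..10], body so far='nlz2wrbu2p'
Chunk 3: stream[20..21]='7' size=0x7=7, data at stream[23..30]='0v67got' -> body[10..17], body so far='nlz2wrbu2p0v67got'
Chunk 4: stream[32..33]='1' size=0x1=1, data at stream[35..36]='4' -> body[17..18], body so far='nlz2wrbu2p0v67got4'
Chunk 5: stream[38..39]='0' size=0 (terminator). Final body='nlz2wrbu2p0v67got4' (18 bytes)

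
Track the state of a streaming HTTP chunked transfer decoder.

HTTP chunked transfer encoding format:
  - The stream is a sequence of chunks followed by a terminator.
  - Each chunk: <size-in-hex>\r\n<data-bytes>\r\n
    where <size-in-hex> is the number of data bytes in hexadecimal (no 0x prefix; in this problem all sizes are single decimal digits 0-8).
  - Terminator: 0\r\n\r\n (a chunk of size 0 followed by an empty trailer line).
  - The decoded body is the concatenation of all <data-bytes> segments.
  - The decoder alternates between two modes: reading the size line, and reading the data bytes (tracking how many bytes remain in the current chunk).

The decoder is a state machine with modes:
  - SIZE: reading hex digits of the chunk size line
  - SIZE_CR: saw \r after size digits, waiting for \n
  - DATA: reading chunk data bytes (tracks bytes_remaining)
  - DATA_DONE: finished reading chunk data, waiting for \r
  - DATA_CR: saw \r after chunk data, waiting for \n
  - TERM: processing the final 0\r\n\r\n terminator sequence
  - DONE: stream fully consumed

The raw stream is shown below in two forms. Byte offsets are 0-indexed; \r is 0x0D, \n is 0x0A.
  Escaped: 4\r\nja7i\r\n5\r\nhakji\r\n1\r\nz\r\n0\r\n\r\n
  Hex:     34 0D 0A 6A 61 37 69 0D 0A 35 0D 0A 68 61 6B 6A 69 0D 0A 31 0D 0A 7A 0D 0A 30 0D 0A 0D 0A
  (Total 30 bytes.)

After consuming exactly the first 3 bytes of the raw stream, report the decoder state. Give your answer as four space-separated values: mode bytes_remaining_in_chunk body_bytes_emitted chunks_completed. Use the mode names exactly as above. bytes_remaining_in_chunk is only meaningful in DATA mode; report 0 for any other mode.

Byte 0 = '4': mode=SIZE remaining=0 emitted=0 chunks_done=0
Byte 1 = 0x0D: mode=SIZE_CR remaining=0 emitted=0 chunks_done=0
Byte 2 = 0x0A: mode=DATA remaining=4 emitted=0 chunks_done=0

Answer: DATA 4 0 0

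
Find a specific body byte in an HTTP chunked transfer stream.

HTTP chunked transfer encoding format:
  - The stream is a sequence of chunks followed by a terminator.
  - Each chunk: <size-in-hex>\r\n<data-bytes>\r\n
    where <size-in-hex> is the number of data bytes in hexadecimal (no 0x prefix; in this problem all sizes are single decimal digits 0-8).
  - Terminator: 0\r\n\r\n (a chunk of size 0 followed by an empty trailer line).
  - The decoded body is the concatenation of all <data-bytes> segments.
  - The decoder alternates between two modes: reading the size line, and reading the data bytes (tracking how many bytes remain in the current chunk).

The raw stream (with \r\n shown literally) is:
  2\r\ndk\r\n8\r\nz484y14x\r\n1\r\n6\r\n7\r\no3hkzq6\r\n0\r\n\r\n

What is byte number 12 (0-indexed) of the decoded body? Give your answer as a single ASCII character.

Chunk 1: stream[0..1]='2' size=0x2=2, data at stream[3..5]='dk' -> body[0..2], body so far='dk'
Chunk 2: stream[7..8]='8' size=0x8=8, data at stream[10..18]='z484y14x' -> body[2..10], body so far='dkz484y14x'
Chunk 3: stream[20..21]='1' size=0x1=1, data at stream[23..24]='6' -> body[10..11], body so far='dkz484y14x6'
Chunk 4: stream[26..27]='7' size=0x7=7, data at stream[29..36]='o3hkzq6' -> body[11..18], body so far='dkz484y14x6o3hkzq6'
Chunk 5: stream[38..39]='0' size=0 (terminator). Final body='dkz484y14x6o3hkzq6' (18 bytes)
Body byte 12 = '3'

Answer: 3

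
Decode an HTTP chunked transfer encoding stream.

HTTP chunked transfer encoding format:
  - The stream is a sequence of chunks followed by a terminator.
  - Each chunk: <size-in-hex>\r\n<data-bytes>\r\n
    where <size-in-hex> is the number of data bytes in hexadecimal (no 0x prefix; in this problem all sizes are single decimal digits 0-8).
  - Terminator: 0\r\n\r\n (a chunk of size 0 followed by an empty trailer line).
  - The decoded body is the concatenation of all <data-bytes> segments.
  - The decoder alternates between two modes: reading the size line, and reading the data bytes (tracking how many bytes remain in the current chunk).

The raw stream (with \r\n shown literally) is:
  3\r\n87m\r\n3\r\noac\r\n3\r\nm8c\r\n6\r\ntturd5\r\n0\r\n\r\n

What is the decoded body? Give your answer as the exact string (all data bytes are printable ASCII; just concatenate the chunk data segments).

Answer: 87moacm8ctturd5

Derivation:
Chunk 1: stream[0..1]='3' size=0x3=3, data at stream[3..6]='87m' -> body[0..3], body so far='87m'
Chunk 2: stream[8..9]='3' size=0x3=3, data at stream[11..14]='oac' -> body[3..6], body so far='87moac'
Chunk 3: stream[16..17]='3' size=0x3=3, data at stream[19..22]='m8c' -> body[6..9], body so far='87moacm8c'
Chunk 4: stream[24..25]='6' size=0x6=6, data at stream[27..33]='tturd5' -> body[9..15], body so far='87moacm8ctturd5'
Chunk 5: stream[35..36]='0' size=0 (terminator). Final body='87moacm8ctturd5' (15 bytes)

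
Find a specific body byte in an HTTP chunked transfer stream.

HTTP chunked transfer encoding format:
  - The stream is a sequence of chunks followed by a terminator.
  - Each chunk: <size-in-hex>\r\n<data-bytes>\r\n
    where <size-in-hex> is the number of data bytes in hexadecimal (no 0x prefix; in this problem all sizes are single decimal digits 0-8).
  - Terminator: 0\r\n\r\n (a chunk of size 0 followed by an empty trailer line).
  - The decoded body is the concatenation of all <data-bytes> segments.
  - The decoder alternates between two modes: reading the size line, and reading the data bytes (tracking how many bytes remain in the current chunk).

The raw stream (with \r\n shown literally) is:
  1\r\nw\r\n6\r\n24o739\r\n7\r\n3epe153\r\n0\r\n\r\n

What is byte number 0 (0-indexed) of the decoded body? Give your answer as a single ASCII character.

Answer: w

Derivation:
Chunk 1: stream[0..1]='1' size=0x1=1, data at stream[3..4]='w' -> body[0..1], body so far='w'
Chunk 2: stream[6..7]='6' size=0x6=6, data at stream[9..15]='24o739' -> body[1..7], body so far='w24o739'
Chunk 3: stream[17..18]='7' size=0x7=7, data at stream[20..27]='3epe153' -> body[7..14], body so far='w24o7393epe153'
Chunk 4: stream[29..30]='0' size=0 (terminator). Final body='w24o7393epe153' (14 bytes)
Body byte 0 = 'w'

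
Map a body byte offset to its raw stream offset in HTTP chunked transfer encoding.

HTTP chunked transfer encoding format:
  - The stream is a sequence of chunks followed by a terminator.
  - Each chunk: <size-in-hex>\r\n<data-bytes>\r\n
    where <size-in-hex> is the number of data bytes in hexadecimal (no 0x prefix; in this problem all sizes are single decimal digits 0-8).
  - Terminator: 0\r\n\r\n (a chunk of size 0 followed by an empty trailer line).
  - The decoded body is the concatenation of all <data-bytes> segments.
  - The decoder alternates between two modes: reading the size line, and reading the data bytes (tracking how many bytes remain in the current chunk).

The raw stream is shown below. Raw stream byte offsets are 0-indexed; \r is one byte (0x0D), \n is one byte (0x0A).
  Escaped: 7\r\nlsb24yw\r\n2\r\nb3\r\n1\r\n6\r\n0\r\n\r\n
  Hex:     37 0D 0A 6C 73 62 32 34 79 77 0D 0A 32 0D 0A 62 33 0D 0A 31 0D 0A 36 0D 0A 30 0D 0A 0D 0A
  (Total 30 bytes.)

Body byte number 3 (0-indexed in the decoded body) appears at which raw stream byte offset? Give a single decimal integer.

Answer: 6

Derivation:
Chunk 1: stream[0..1]='7' size=0x7=7, data at stream[3..10]='lsb24yw' -> body[0..7], body so far='lsb24yw'
Chunk 2: stream[12..13]='2' size=0x2=2, data at stream[15..17]='b3' -> body[7..9], body so far='lsb24ywb3'
Chunk 3: stream[19..20]='1' size=0x1=1, data at stream[22..23]='6' -> body[9..10], body so far='lsb24ywb36'
Chunk 4: stream[25..26]='0' size=0 (terminator). Final body='lsb24ywb36' (10 bytes)
Body byte 3 at stream offset 6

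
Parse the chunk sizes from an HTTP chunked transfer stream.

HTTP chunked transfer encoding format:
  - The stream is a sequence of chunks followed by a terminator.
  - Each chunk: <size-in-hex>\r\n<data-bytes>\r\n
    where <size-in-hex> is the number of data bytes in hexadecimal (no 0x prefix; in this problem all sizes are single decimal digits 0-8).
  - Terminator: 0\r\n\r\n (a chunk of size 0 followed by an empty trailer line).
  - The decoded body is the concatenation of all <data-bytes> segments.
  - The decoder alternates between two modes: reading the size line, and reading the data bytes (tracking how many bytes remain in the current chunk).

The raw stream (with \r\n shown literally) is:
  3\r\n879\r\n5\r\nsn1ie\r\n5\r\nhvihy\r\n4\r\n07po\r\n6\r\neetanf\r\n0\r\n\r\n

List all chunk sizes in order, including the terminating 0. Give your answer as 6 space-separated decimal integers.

Chunk 1: stream[0..1]='3' size=0x3=3, data at stream[3..6]='879' -> body[0..3], body so far='879'
Chunk 2: stream[8..9]='5' size=0x5=5, data at stream[11..16]='sn1ie' -> body[3..8], body so far='879sn1ie'
Chunk 3: stream[18..19]='5' size=0x5=5, data at stream[21..26]='hvihy' -> body[8..13], body so far='879sn1iehvihy'
Chunk 4: stream[28..29]='4' size=0x4=4, data at stream[31..35]='07po' -> body[13..17], body so far='879sn1iehvihy07po'
Chunk 5: stream[37..38]='6' size=0x6=6, data at stream[40..46]='eetanf' -> body[17..23], body so far='879sn1iehvihy07poeetanf'
Chunk 6: stream[48..49]='0' size=0 (terminator). Final body='879sn1iehvihy07poeetanf' (23 bytes)

Answer: 3 5 5 4 6 0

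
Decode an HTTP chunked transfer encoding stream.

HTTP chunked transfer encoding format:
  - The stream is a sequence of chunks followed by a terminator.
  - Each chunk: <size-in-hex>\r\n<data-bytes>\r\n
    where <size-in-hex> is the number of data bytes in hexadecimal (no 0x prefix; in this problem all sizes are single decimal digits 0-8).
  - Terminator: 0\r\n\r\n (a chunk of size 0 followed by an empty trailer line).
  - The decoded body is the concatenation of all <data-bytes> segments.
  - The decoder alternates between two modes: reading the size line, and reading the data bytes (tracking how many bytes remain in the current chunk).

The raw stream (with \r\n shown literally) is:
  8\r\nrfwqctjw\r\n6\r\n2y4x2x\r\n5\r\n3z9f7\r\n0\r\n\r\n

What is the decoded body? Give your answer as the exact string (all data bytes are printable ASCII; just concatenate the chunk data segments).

Answer: rfwqctjw2y4x2x3z9f7

Derivation:
Chunk 1: stream[0..1]='8' size=0x8=8, data at stream[3..11]='rfwqctjw' -> body[0..8], body so far='rfwqctjw'
Chunk 2: stream[13..14]='6' size=0x6=6, data at stream[16..22]='2y4x2x' -> body[8..14], body so far='rfwqctjw2y4x2x'
Chunk 3: stream[24..25]='5' size=0x5=5, data at stream[27..32]='3z9f7' -> body[14..19], body so far='rfwqctjw2y4x2x3z9f7'
Chunk 4: stream[34..35]='0' size=0 (terminator). Final body='rfwqctjw2y4x2x3z9f7' (19 bytes)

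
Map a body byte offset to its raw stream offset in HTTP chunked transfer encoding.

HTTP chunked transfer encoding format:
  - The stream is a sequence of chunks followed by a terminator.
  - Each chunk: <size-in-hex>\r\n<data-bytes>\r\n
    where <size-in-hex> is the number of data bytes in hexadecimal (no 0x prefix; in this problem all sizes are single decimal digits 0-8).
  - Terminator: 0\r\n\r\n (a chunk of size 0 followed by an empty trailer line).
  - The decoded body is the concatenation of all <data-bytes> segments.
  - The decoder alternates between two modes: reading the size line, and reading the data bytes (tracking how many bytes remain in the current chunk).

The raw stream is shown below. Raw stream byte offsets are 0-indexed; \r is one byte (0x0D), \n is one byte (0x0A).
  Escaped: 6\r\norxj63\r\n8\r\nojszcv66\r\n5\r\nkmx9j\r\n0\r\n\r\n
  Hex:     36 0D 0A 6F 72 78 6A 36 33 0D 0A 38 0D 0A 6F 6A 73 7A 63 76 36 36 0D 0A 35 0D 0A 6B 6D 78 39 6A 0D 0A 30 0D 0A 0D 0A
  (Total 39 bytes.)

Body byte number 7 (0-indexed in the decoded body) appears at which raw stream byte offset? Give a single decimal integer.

Chunk 1: stream[0..1]='6' size=0x6=6, data at stream[3..9]='orxj63' -> body[0..6], body so far='orxj63'
Chunk 2: stream[11..12]='8' size=0x8=8, data at stream[14..22]='ojszcv66' -> body[6..14], body so far='orxj63ojszcv66'
Chunk 3: stream[24..25]='5' size=0x5=5, data at stream[27..32]='kmx9j' -> body[14..19], body so far='orxj63ojszcv66kmx9j'
Chunk 4: stream[34..35]='0' size=0 (terminator). Final body='orxj63ojszcv66kmx9j' (19 bytes)
Body byte 7 at stream offset 15

Answer: 15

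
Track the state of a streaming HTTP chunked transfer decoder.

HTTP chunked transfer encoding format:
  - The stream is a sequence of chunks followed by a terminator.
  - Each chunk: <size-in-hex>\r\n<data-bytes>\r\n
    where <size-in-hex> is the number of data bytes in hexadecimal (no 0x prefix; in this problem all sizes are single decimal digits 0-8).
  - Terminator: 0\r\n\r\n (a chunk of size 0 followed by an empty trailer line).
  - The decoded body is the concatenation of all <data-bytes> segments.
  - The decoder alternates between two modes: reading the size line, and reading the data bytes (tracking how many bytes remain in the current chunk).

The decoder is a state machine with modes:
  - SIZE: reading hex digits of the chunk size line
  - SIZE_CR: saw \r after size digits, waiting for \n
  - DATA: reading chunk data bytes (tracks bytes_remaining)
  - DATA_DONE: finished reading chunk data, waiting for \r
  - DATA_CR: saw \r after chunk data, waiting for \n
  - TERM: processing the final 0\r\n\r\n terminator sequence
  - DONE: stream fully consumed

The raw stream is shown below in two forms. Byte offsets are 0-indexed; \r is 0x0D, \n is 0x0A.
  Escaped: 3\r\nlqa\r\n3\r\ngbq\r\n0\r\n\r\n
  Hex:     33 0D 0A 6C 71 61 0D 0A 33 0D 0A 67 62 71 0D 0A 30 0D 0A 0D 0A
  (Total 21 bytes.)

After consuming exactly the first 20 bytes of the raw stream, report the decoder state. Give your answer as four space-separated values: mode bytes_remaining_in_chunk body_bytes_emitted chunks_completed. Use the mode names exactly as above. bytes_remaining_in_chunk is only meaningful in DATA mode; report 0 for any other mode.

Byte 0 = '3': mode=SIZE remaining=0 emitted=0 chunks_done=0
Byte 1 = 0x0D: mode=SIZE_CR remaining=0 emitted=0 chunks_done=0
Byte 2 = 0x0A: mode=DATA remaining=3 emitted=0 chunks_done=0
Byte 3 = 'l': mode=DATA remaining=2 emitted=1 chunks_done=0
Byte 4 = 'q': mode=DATA remaining=1 emitted=2 chunks_done=0
Byte 5 = 'a': mode=DATA_DONE remaining=0 emitted=3 chunks_done=0
Byte 6 = 0x0D: mode=DATA_CR remaining=0 emitted=3 chunks_done=0
Byte 7 = 0x0A: mode=SIZE remaining=0 emitted=3 chunks_done=1
Byte 8 = '3': mode=SIZE remaining=0 emitted=3 chunks_done=1
Byte 9 = 0x0D: mode=SIZE_CR remaining=0 emitted=3 chunks_done=1
Byte 10 = 0x0A: mode=DATA remaining=3 emitted=3 chunks_done=1
Byte 11 = 'g': mode=DATA remaining=2 emitted=4 chunks_done=1
Byte 12 = 'b': mode=DATA remaining=1 emitted=5 chunks_done=1
Byte 13 = 'q': mode=DATA_DONE remaining=0 emitted=6 chunks_done=1
Byte 14 = 0x0D: mode=DATA_CR remaining=0 emitted=6 chunks_done=1
Byte 15 = 0x0A: mode=SIZE remaining=0 emitted=6 chunks_done=2
Byte 16 = '0': mode=SIZE remaining=0 emitted=6 chunks_done=2
Byte 17 = 0x0D: mode=SIZE_CR remaining=0 emitted=6 chunks_done=2
Byte 18 = 0x0A: mode=TERM remaining=0 emitted=6 chunks_done=2
Byte 19 = 0x0D: mode=TERM remaining=0 emitted=6 chunks_done=2

Answer: TERM 0 6 2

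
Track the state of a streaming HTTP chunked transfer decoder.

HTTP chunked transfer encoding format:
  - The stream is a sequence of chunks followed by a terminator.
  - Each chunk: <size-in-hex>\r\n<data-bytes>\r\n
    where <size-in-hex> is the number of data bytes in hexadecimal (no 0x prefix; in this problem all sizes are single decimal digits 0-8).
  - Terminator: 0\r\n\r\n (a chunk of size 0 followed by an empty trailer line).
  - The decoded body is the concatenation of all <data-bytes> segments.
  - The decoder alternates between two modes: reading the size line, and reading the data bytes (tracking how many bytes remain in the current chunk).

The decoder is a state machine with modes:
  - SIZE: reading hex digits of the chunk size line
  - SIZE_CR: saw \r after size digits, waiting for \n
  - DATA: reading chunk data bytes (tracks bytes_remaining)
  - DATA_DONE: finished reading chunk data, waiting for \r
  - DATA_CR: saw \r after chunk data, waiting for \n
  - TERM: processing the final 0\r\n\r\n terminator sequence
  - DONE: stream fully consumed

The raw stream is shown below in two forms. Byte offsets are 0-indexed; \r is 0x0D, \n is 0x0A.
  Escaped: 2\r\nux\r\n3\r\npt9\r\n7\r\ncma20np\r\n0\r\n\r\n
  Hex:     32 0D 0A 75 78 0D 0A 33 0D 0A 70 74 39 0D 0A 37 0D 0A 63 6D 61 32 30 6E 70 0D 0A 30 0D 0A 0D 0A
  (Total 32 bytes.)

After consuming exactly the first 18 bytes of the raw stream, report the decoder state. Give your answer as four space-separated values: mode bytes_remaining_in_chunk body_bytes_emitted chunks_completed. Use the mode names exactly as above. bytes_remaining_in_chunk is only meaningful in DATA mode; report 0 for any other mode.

Answer: DATA 7 5 2

Derivation:
Byte 0 = '2': mode=SIZE remaining=0 emitted=0 chunks_done=0
Byte 1 = 0x0D: mode=SIZE_CR remaining=0 emitted=0 chunks_done=0
Byte 2 = 0x0A: mode=DATA remaining=2 emitted=0 chunks_done=0
Byte 3 = 'u': mode=DATA remaining=1 emitted=1 chunks_done=0
Byte 4 = 'x': mode=DATA_DONE remaining=0 emitted=2 chunks_done=0
Byte 5 = 0x0D: mode=DATA_CR remaining=0 emitted=2 chunks_done=0
Byte 6 = 0x0A: mode=SIZE remaining=0 emitted=2 chunks_done=1
Byte 7 = '3': mode=SIZE remaining=0 emitted=2 chunks_done=1
Byte 8 = 0x0D: mode=SIZE_CR remaining=0 emitted=2 chunks_done=1
Byte 9 = 0x0A: mode=DATA remaining=3 emitted=2 chunks_done=1
Byte 10 = 'p': mode=DATA remaining=2 emitted=3 chunks_done=1
Byte 11 = 't': mode=DATA remaining=1 emitted=4 chunks_done=1
Byte 12 = '9': mode=DATA_DONE remaining=0 emitted=5 chunks_done=1
Byte 13 = 0x0D: mode=DATA_CR remaining=0 emitted=5 chunks_done=1
Byte 14 = 0x0A: mode=SIZE remaining=0 emitted=5 chunks_done=2
Byte 15 = '7': mode=SIZE remaining=0 emitted=5 chunks_done=2
Byte 16 = 0x0D: mode=SIZE_CR remaining=0 emitted=5 chunks_done=2
Byte 17 = 0x0A: mode=DATA remaining=7 emitted=5 chunks_done=2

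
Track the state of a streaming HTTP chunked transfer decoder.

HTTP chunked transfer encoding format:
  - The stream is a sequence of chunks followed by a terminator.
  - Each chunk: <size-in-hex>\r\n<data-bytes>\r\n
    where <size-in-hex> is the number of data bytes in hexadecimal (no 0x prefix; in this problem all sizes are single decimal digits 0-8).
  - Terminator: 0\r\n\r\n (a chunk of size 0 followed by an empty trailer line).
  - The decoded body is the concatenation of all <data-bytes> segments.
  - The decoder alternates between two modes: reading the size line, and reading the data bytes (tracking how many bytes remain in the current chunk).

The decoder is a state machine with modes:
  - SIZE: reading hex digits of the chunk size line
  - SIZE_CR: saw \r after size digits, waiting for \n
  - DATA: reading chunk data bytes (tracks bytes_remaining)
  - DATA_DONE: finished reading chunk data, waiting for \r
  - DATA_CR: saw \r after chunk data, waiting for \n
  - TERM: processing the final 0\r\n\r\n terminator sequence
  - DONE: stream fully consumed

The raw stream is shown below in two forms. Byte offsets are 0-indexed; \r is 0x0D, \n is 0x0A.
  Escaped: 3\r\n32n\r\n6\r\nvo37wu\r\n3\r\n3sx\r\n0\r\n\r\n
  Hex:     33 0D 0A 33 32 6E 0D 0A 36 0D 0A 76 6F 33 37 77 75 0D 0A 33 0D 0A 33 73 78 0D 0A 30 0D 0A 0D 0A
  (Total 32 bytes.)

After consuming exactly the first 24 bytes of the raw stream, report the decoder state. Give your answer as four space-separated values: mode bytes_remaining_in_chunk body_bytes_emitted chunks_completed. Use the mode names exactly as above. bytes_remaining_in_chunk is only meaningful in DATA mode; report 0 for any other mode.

Byte 0 = '3': mode=SIZE remaining=0 emitted=0 chunks_done=0
Byte 1 = 0x0D: mode=SIZE_CR remaining=0 emitted=0 chunks_done=0
Byte 2 = 0x0A: mode=DATA remaining=3 emitted=0 chunks_done=0
Byte 3 = '3': mode=DATA remaining=2 emitted=1 chunks_done=0
Byte 4 = '2': mode=DATA remaining=1 emitted=2 chunks_done=0
Byte 5 = 'n': mode=DATA_DONE remaining=0 emitted=3 chunks_done=0
Byte 6 = 0x0D: mode=DATA_CR remaining=0 emitted=3 chunks_done=0
Byte 7 = 0x0A: mode=SIZE remaining=0 emitted=3 chunks_done=1
Byte 8 = '6': mode=SIZE remaining=0 emitted=3 chunks_done=1
Byte 9 = 0x0D: mode=SIZE_CR remaining=0 emitted=3 chunks_done=1
Byte 10 = 0x0A: mode=DATA remaining=6 emitted=3 chunks_done=1
Byte 11 = 'v': mode=DATA remaining=5 emitted=4 chunks_done=1
Byte 12 = 'o': mode=DATA remaining=4 emitted=5 chunks_done=1
Byte 13 = '3': mode=DATA remaining=3 emitted=6 chunks_done=1
Byte 14 = '7': mode=DATA remaining=2 emitted=7 chunks_done=1
Byte 15 = 'w': mode=DATA remaining=1 emitted=8 chunks_done=1
Byte 16 = 'u': mode=DATA_DONE remaining=0 emitted=9 chunks_done=1
Byte 17 = 0x0D: mode=DATA_CR remaining=0 emitted=9 chunks_done=1
Byte 18 = 0x0A: mode=SIZE remaining=0 emitted=9 chunks_done=2
Byte 19 = '3': mode=SIZE remaining=0 emitted=9 chunks_done=2
Byte 20 = 0x0D: mode=SIZE_CR remaining=0 emitted=9 chunks_done=2
Byte 21 = 0x0A: mode=DATA remaining=3 emitted=9 chunks_done=2
Byte 22 = '3': mode=DATA remaining=2 emitted=10 chunks_done=2
Byte 23 = 's': mode=DATA remaining=1 emitted=11 chunks_done=2

Answer: DATA 1 11 2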